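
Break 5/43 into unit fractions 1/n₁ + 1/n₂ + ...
1/9 + 1/194 + 1/75078

Greedy algorithm:
5/43: ceiling(43/5) = 9, use 1/9
2/387: ceiling(387/2) = 194, use 1/194
1/75078: ceiling(75078/1) = 75078, use 1/75078
Result: 5/43 = 1/9 + 1/194 + 1/75078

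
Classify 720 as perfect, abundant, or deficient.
abundant

Proper divisors of 720: sum = 1 + 2 + 3 + 4 + 5 + 6 + 8 + 9 + ... + 144 + 180 + 240 + 360 (29 divisors) = 1698
Since 1698 > 720, 720 is abundant.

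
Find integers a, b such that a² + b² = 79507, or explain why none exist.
Not possible

Factorization: 79507 = 43^3
By Fermat: n is sum of two squares iff every prime p ≡ 3 (mod 4) appears to even power.
Prime(s) ≡ 3 (mod 4) with odd exponent: [(43, 3)]
Therefore 79507 cannot be expressed as a² + b².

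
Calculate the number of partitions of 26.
2436

p(n) counts ways to write n as a sum of positive integers (order ignored).
Euler's pentagonal recurrence: p(k) = p(k-1) + p(k-2) - p(k-5) - p(k-7) + p(k-12) + p(k-15) - ... (offsets j(3j∓1)/2, signs ++--, p(0)=1, p(<0)=0).
DP table for k = 0..25: p(0)=1, p(1)=1, p(2)=2, p(3)=3, p(4)=5, p(5)=7, p(6)=11, p(7)=15, p(8)=22, p(9)=30, p(10)=42, p(11)=56, p(12)=77, p(13)=101, p(14)=135, p(15)=176, p(16)=231, p(17)=297, p(18)=385, p(19)=490, p(20)=627, p(21)=792, p(22)=1002, p(23)=1255, p(24)=1575, p(25)=1958.
Final step: p(26) = p(25) + p(24) - p(21) - p(19) + p(14) + p(11) - p(4) - p(0)
= 1958 + 1575 - 792 - 490 + 135 + 56 - 5 - 1
= 2436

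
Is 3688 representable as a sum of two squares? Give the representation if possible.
18² + 58² (a=18, b=58)

Factorization: 3688 = 2^3 × 461
By Fermat: n is sum of two squares iff every prime p ≡ 3 (mod 4) appears to even power.
All primes ≡ 3 (mod 4) appear to even power.
Search a = 0, 1, 2, … for 3688 - a² a perfect square: first hit at a = 18: 3688 - 324 = 3364 = 58².
3688 = 18² + 58² = 324 + 3364 ✓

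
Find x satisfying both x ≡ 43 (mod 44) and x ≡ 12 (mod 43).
571

Using Chinese Remainder Theorem:
M = 44 × 43 = 1892
M1 = 43, M2 = 44
y1 = 43^(-1) mod 44 = 43
y2 = 44^(-1) mod 43 = 1
x = (43×43×43 + 12×44×1) mod 1892 = 571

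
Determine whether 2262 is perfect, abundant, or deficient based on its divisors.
abundant

Proper divisors of 2262: sum = 1 + 2 + 3 + 6 + 13 + 26 + 29 + 39 + 58 + 78 + 87 + 174 + 377 + 754 + 1131 = 2778
Since 2778 > 2262, 2262 is abundant.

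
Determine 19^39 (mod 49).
48

Repeated squaring. Binary of 39 = 100111.
19^1 ≡ 19 (mod 49); 19^2 ≡ 18 (mod 49); 19^4 ≡ 30 (mod 49); 19^8 ≡ 18 (mod 49); 19^16 ≡ 30 (mod 49); 19^32 ≡ 18 (mod 49)
19^39 = 19^1 × 19^2 × 19^4 × 19^32 ≡ 48 (mod 49)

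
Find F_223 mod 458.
5

Matrix identity: Q^n = [[F_(n+1), F_n], [F_n, F_(n-1)]] with Q = [[1,1],[1,0]].
n = 223 = 11011111₂. Square-and-multiply, entries mod 458:
Q^1 = [[1,1],[1,0]]
Q^3 = (Q^1)²·Q = [[3,2],[2,1]]
Q^6 = (Q^3)² = [[13,8],[8,5]]
Q^13 = (Q^6)²·Q = [[377,233],[233,144]]
Q^27 = (Q^13)²·Q = [[417,394],[394,23]]
Q^55 = (Q^27)²·Q = [[59,281],[281,236]]
Q^111 = (Q^55)²·Q = [[457,2],[2,455]]
Q^223 = (Q^111)²·Q = [[455,5],[5,450]]
F_223 mod 458 = Q^223[0][1] = 5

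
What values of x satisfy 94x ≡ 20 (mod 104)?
x ≡ 50 (mod 52)

gcd(94, 104) = 2, which divides 20, so solutions exist.
Divide through by 2: 47x ≡ 10 (mod 52).
Find 47^(-1) mod 52 by the extended Euclidean algorithm:
52 = 1 × 47 + 5  ⟹  5 = (1)·52 + (-1)·47
47 = 9 × 5 + 2  ⟹  2 = (-9)·52 + (10)·47
5 = 2 × 2 + 1  ⟹  1 = (19)·52 + (-21)·47
So (-21)·47 ≡ 1 (mod 52), i.e. 47^(-1) ≡ -21 ≡ 31 (mod 52).
x ≡ 31 × 10 = 310 ≡ 50 (mod 52).
Check: 94 × 50 = 4700 ≡ 20 (mod 104).
x ≡ 50 (mod 52), giving 2 solutions mod 104.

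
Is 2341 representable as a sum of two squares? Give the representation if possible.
15² + 46² (a=15, b=46)

Factorization: 2341 = 2341
By Fermat: n is sum of two squares iff every prime p ≡ 3 (mod 4) appears to even power.
All primes ≡ 3 (mod 4) appear to even power.
Search a = 0, 1, 2, … for 2341 - a² a perfect square: first hit at a = 15: 2341 - 225 = 2116 = 46².
2341 = 15² + 46² = 225 + 2116 ✓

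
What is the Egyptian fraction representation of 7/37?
1/6 + 1/45 + 1/3330

Greedy algorithm:
7/37: ceiling(37/7) = 6, use 1/6
5/222: ceiling(222/5) = 45, use 1/45
1/3330: ceiling(3330/1) = 3330, use 1/3330
Result: 7/37 = 1/6 + 1/45 + 1/3330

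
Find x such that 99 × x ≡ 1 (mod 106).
15

gcd(99, 106) = 1, so the inverse exists.
Extended Euclidean algorithm on (106, 99):
106 = 1 × 99 + 7  ⟹  7 = (1)·106 + (-1)·99
99 = 14 × 7 + 1  ⟹  1 = (-14)·106 + (15)·99
So (15)·99 ≡ 1 (mod 106), i.e. 99^(-1) ≡ 15 (mod 106).
Check: 99 × 15 = 1485 ≡ 1 (mod 106)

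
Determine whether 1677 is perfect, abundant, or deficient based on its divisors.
deficient

Proper divisors of 1677: sum = 1 + 3 + 13 + 39 + 43 + 129 + 559 = 787
Since 787 < 1677, 1677 is deficient.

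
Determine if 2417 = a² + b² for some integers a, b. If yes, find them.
4² + 49² (a=4, b=49)

Factorization: 2417 = 2417
By Fermat: n is sum of two squares iff every prime p ≡ 3 (mod 4) appears to even power.
All primes ≡ 3 (mod 4) appear to even power.
Search a = 0, 1, 2, … for 2417 - a² a perfect square: first hit at a = 4: 2417 - 16 = 2401 = 49².
2417 = 4² + 49² = 16 + 2401 ✓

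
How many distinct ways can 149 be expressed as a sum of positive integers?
37027355200

p(n) counts ways to write n as a sum of positive integers (order ignored).
Euler's pentagonal recurrence: p(k) = p(k-1) + p(k-2) - p(k-5) - p(k-7) + p(k-12) + p(k-15) - ... (offsets j(3j∓1)/2, signs ++--, p(0)=1, p(<0)=0).
DP table for k = 0..148: p(0)=1, p(1)=1, p(2)=2, p(3)=3, p(4)=5, p(5)=7, p(6)=11, p(7)=15, p(8)=22, p(9)=30, p(10)=42, p(11)=56, p(12)=77, p(13)=101, p(14)=135, p(15)=176, p(16)=231, p(17)=297, p(18)=385, p(19)=490, p(20)=627, p(21)=792, p(22)=1002, p(23)=1255, p(24)=1575, p(25)=1958, p(26)=2436, p(27)=3010, p(28)=3718, p(29)=4565, p(30)=5604, p(31)=6842, p(32)=8349, p(33)=10143, p(34)=12310, p(35)=14883, p(36)=17977, p(37)=21637, p(38)=26015, p(39)=31185, p(40)=37338, p(41)=44583, p(42)=53174, p(43)=63261, p(44)=75175, p(45)=89134, p(46)=105558, p(47)=124754, p(48)=147273, p(49)=173525, p(50)=204226, p(51)=239943, p(52)=281589, p(53)=329931, p(54)=386155, p(55)=451276, p(56)=526823, p(57)=614154, p(58)=715220, p(59)=831820, p(60)=966467, p(61)=1121505, p(62)=1300156, p(63)=1505499, p(64)=1741630, p(65)=2012558, p(66)=2323520, p(67)=2679689, p(68)=3087735, p(69)=3554345, p(70)=4087968, p(71)=4697205, p(72)=5392783, p(73)=6185689, p(74)=7089500, p(75)=8118264, p(76)=9289091, p(77)=10619863, p(78)=12132164, p(79)=13848650, p(80)=15796476, p(81)=18004327, p(82)=20506255, p(83)=23338469, p(84)=26543660, p(85)=30167357, p(86)=34262962, p(87)=38887673, p(88)=44108109, p(89)=49995925, p(90)=56634173, p(91)=64112359, p(92)=72533807, p(93)=82010177, p(94)=92669720, p(95)=104651419, p(96)=118114304, p(97)=133230930, p(98)=150198136, p(99)=169229875, p(100)=190569292, p(101)=214481126, p(102)=241265379, p(103)=271248950, p(104)=304801365, p(105)=342325709, p(106)=384276336, p(107)=431149389, p(108)=483502844, p(109)=541946240, p(110)=607163746, p(111)=679903203, p(112)=761002156, p(113)=851376628, p(114)=952050665, p(115)=1064144451, p(116)=1188908248, p(117)=1327710076, p(118)=1482074143, p(119)=1653668665, p(120)=1844349560, p(121)=2056148051, p(122)=2291320912, p(123)=2552338241, p(124)=2841940500, p(125)=3163127352, p(126)=3519222692, p(127)=3913864295, p(128)=4351078600, p(129)=4835271870, p(130)=5371315400, p(131)=5964539504, p(132)=6620830889, p(133)=7346629512, p(134)=8149040695, p(135)=9035836076, p(136)=10015581680, p(137)=11097645016, p(138)=12292341831, p(139)=13610949895, p(140)=15065878135, p(141)=16670689208, p(142)=18440293320, p(143)=20390982757, p(144)=22540654445, p(145)=24908858009, p(146)=27517052599, p(147)=30388671978, p(148)=33549419497.
Final step: p(149) = p(148) + p(147) - p(144) - p(142) + p(137) + p(134) - p(127) - p(123) + p(114) + p(109) - p(98) - p(92) + p(79) + p(72) - p(57) - p(49) + p(32) + p(23) - p(4)
= 33549419497 + 30388671978 - 22540654445 - 18440293320 + 11097645016 + 8149040695 - 3913864295 - 2552338241 + 952050665 + 541946240 - 150198136 - 72533807 + 13848650 + 5392783 - 614154 - 173525 + 8349 + 1255 - 5
= 37027355200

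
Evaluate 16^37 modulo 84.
16

Repeated squaring. Binary of 37 = 100101.
16^1 ≡ 16 (mod 84); 16^2 ≡ 4 (mod 84); 16^4 ≡ 16 (mod 84); 16^8 ≡ 4 (mod 84); 16^16 ≡ 16 (mod 84); 16^32 ≡ 4 (mod 84)
16^37 = 16^1 × 16^4 × 16^32 ≡ 16 (mod 84)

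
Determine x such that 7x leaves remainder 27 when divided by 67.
x ≡ 23 (mod 67)

gcd(7, 67) = 1, which divides 27, so solutions exist.
Find 7^(-1) mod 67 by the extended Euclidean algorithm:
67 = 9 × 7 + 4  ⟹  4 = (1)·67 + (-9)·7
7 = 1 × 4 + 3  ⟹  3 = (-1)·67 + (10)·7
4 = 1 × 3 + 1  ⟹  1 = (2)·67 + (-19)·7
So (-19)·7 ≡ 1 (mod 67), i.e. 7^(-1) ≡ -19 ≡ 48 (mod 67).
x ≡ 48 × 27 = 1296 ≡ 23 (mod 67).
Check: 7 × 23 = 161 ≡ 27 (mod 67).
Unique solution: x ≡ 23 (mod 67)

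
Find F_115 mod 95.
70

Matrix identity: Q^n = [[F_(n+1), F_n], [F_n, F_(n-1)]] with Q = [[1,1],[1,0]].
n = 115 = 1110011₂. Square-and-multiply, entries mod 95:
Q^1 = [[1,1],[1,0]]
Q^3 = (Q^1)²·Q = [[3,2],[2,1]]
Q^7 = (Q^3)²·Q = [[21,13],[13,8]]
Q^14 = (Q^7)² = [[40,92],[92,43]]
Q^28 = (Q^14)² = [[89,36],[36,53]]
Q^57 = (Q^28)²·Q = [[79,2],[2,77]]
Q^115 = (Q^57)²·Q = [[2,70],[70,27]]
F_115 mod 95 = Q^115[0][1] = 70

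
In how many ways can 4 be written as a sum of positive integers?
5

p(n) counts ways to write n as a sum of positive integers (order ignored).
Examples: 4; 3 + 1; 2 + 2; 2 + 1 + 1; 1 + 1 + 1 + 1
p(4) = 5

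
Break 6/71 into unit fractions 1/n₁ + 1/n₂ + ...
1/12 + 1/852

Greedy algorithm:
6/71: ceiling(71/6) = 12, use 1/12
1/852: ceiling(852/1) = 852, use 1/852
Result: 6/71 = 1/12 + 1/852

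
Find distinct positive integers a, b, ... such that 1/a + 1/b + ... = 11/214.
1/20 + 1/714 + 1/763980

Greedy algorithm:
11/214: ceiling(214/11) = 20, use 1/20
3/2140: ceiling(2140/3) = 714, use 1/714
1/763980: ceiling(763980/1) = 763980, use 1/763980
Result: 11/214 = 1/20 + 1/714 + 1/763980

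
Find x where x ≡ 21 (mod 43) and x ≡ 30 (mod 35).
1010

Using Chinese Remainder Theorem:
M = 43 × 35 = 1505
M1 = 35, M2 = 43
y1 = 35^(-1) mod 43 = 16
y2 = 43^(-1) mod 35 = 22
x = (21×35×16 + 30×43×22) mod 1505 = 1010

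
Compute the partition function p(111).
679903203

p(n) counts ways to write n as a sum of positive integers (order ignored).
Euler's pentagonal recurrence: p(k) = p(k-1) + p(k-2) - p(k-5) - p(k-7) + p(k-12) + p(k-15) - ... (offsets j(3j∓1)/2, signs ++--, p(0)=1, p(<0)=0).
DP table for k = 0..110: p(0)=1, p(1)=1, p(2)=2, p(3)=3, p(4)=5, p(5)=7, p(6)=11, p(7)=15, p(8)=22, p(9)=30, p(10)=42, p(11)=56, p(12)=77, p(13)=101, p(14)=135, p(15)=176, p(16)=231, p(17)=297, p(18)=385, p(19)=490, p(20)=627, p(21)=792, p(22)=1002, p(23)=1255, p(24)=1575, p(25)=1958, p(26)=2436, p(27)=3010, p(28)=3718, p(29)=4565, p(30)=5604, p(31)=6842, p(32)=8349, p(33)=10143, p(34)=12310, p(35)=14883, p(36)=17977, p(37)=21637, p(38)=26015, p(39)=31185, p(40)=37338, p(41)=44583, p(42)=53174, p(43)=63261, p(44)=75175, p(45)=89134, p(46)=105558, p(47)=124754, p(48)=147273, p(49)=173525, p(50)=204226, p(51)=239943, p(52)=281589, p(53)=329931, p(54)=386155, p(55)=451276, p(56)=526823, p(57)=614154, p(58)=715220, p(59)=831820, p(60)=966467, p(61)=1121505, p(62)=1300156, p(63)=1505499, p(64)=1741630, p(65)=2012558, p(66)=2323520, p(67)=2679689, p(68)=3087735, p(69)=3554345, p(70)=4087968, p(71)=4697205, p(72)=5392783, p(73)=6185689, p(74)=7089500, p(75)=8118264, p(76)=9289091, p(77)=10619863, p(78)=12132164, p(79)=13848650, p(80)=15796476, p(81)=18004327, p(82)=20506255, p(83)=23338469, p(84)=26543660, p(85)=30167357, p(86)=34262962, p(87)=38887673, p(88)=44108109, p(89)=49995925, p(90)=56634173, p(91)=64112359, p(92)=72533807, p(93)=82010177, p(94)=92669720, p(95)=104651419, p(96)=118114304, p(97)=133230930, p(98)=150198136, p(99)=169229875, p(100)=190569292, p(101)=214481126, p(102)=241265379, p(103)=271248950, p(104)=304801365, p(105)=342325709, p(106)=384276336, p(107)=431149389, p(108)=483502844, p(109)=541946240, p(110)=607163746.
Final step: p(111) = p(110) + p(109) - p(106) - p(104) + p(99) + p(96) - p(89) - p(85) + p(76) + p(71) - p(60) - p(54) + p(41) + p(34) - p(19) - p(11)
= 607163746 + 541946240 - 384276336 - 304801365 + 169229875 + 118114304 - 49995925 - 30167357 + 9289091 + 4697205 - 966467 - 386155 + 44583 + 12310 - 490 - 56
= 679903203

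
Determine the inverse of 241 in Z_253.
21

gcd(241, 253) = 1, so the inverse exists.
Extended Euclidean algorithm on (253, 241):
253 = 1 × 241 + 12  ⟹  12 = (1)·253 + (-1)·241
241 = 20 × 12 + 1  ⟹  1 = (-20)·253 + (21)·241
So (21)·241 ≡ 1 (mod 253), i.e. 241^(-1) ≡ 21 (mod 253).
Check: 241 × 21 = 5061 ≡ 1 (mod 253)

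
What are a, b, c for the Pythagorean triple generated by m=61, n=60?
(121, 7320, 7321)

Euclid's formula: a = m² - n², b = 2mn, c = m² + n²
m = 61, n = 60
a = 61² - 60² = 3721 - 3600 = 121
b = 2 × 61 × 60 = 7320
c = 61² + 60² = 3721 + 3600 = 7321
Verification: 121² + 7320² = 14641 + 53582400 = 53597041 = 7321² ✓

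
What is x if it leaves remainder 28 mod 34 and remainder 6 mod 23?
742

Using Chinese Remainder Theorem:
M = 34 × 23 = 782
M1 = 23, M2 = 34
y1 = 23^(-1) mod 34 = 3
y2 = 34^(-1) mod 23 = 21
x = (28×23×3 + 6×34×21) mod 782 = 742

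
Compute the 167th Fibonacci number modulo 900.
253

Matrix identity: Q^n = [[F_(n+1), F_n], [F_n, F_(n-1)]] with Q = [[1,1],[1,0]].
n = 167 = 10100111₂. Square-and-multiply, entries mod 900:
Q^1 = [[1,1],[1,0]]
Q^2 = (Q^1)² = [[2,1],[1,1]]
Q^5 = (Q^2)²·Q = [[8,5],[5,3]]
Q^10 = (Q^5)² = [[89,55],[55,34]]
Q^20 = (Q^10)² = [[146,465],[465,581]]
Q^41 = (Q^20)²·Q = [[496,841],[841,555]]
Q^83 = (Q^41)²·Q = [[288,197],[197,91]]
Q^167 = (Q^83)²·Q = [[216,253],[253,863]]
F_167 mod 900 = Q^167[0][1] = 253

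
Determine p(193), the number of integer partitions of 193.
2168627105469

p(n) counts ways to write n as a sum of positive integers (order ignored).
Euler's pentagonal recurrence: p(k) = p(k-1) + p(k-2) - p(k-5) - p(k-7) + p(k-12) + p(k-15) - ... (offsets j(3j∓1)/2, signs ++--, p(0)=1, p(<0)=0).
DP table for k = 0..192: p(0)=1, p(1)=1, p(2)=2, p(3)=3, p(4)=5, p(5)=7, p(6)=11, p(7)=15, p(8)=22, p(9)=30, p(10)=42, p(11)=56, p(12)=77, p(13)=101, p(14)=135, p(15)=176, p(16)=231, p(17)=297, p(18)=385, p(19)=490, p(20)=627, p(21)=792, p(22)=1002, p(23)=1255, p(24)=1575, p(25)=1958, p(26)=2436, p(27)=3010, p(28)=3718, p(29)=4565, p(30)=5604, p(31)=6842, p(32)=8349, p(33)=10143, p(34)=12310, p(35)=14883, p(36)=17977, p(37)=21637, p(38)=26015, p(39)=31185, p(40)=37338, p(41)=44583, p(42)=53174, p(43)=63261, p(44)=75175, p(45)=89134, p(46)=105558, p(47)=124754, p(48)=147273, p(49)=173525, p(50)=204226, p(51)=239943, p(52)=281589, p(53)=329931, p(54)=386155, p(55)=451276, p(56)=526823, p(57)=614154, p(58)=715220, p(59)=831820, p(60)=966467, p(61)=1121505, p(62)=1300156, p(63)=1505499, p(64)=1741630, p(65)=2012558, p(66)=2323520, p(67)=2679689, p(68)=3087735, p(69)=3554345, p(70)=4087968, p(71)=4697205, p(72)=5392783, p(73)=6185689, p(74)=7089500, p(75)=8118264, p(76)=9289091, p(77)=10619863, p(78)=12132164, p(79)=13848650, p(80)=15796476, p(81)=18004327, p(82)=20506255, p(83)=23338469, p(84)=26543660, p(85)=30167357, p(86)=34262962, p(87)=38887673, p(88)=44108109, p(89)=49995925, p(90)=56634173, p(91)=64112359, p(92)=72533807, p(93)=82010177, p(94)=92669720, p(95)=104651419, p(96)=118114304, p(97)=133230930, p(98)=150198136, p(99)=169229875, p(100)=190569292, p(101)=214481126, p(102)=241265379, p(103)=271248950, p(104)=304801365, p(105)=342325709, p(106)=384276336, p(107)=431149389, p(108)=483502844, p(109)=541946240, p(110)=607163746, p(111)=679903203, p(112)=761002156, p(113)=851376628, p(114)=952050665, p(115)=1064144451, p(116)=1188908248, p(117)=1327710076, p(118)=1482074143, p(119)=1653668665, p(120)=1844349560, p(121)=2056148051, p(122)=2291320912, p(123)=2552338241, p(124)=2841940500, p(125)=3163127352, p(126)=3519222692, p(127)=3913864295, p(128)=4351078600, p(129)=4835271870, p(130)=5371315400, p(131)=5964539504, p(132)=6620830889, p(133)=7346629512, p(134)=8149040695, p(135)=9035836076, p(136)=10015581680, p(137)=11097645016, p(138)=12292341831, p(139)=13610949895, p(140)=15065878135, p(141)=16670689208, p(142)=18440293320, p(143)=20390982757, p(144)=22540654445, p(145)=24908858009, p(146)=27517052599, p(147)=30388671978, p(148)=33549419497, p(149)=37027355200, p(150)=40853235313, p(151)=45060624582, p(152)=49686288421, p(153)=54770336324, p(154)=60356673280, p(155)=66493182097, p(156)=73232243759, p(157)=80630964769, p(158)=88751778802, p(159)=97662728555, p(160)=107438159466, p(161)=118159068427, p(162)=129913904637, p(163)=142798995930, p(164)=156919475295, p(165)=172389800255, p(166)=189334822579, p(167)=207890420102, p(168)=228204732751, p(169)=250438925115, p(170)=274768617130, p(171)=301384802048, p(172)=330495499613, p(173)=362326859895, p(174)=397125074750, p(175)=435157697830, p(176)=476715857290, p(177)=522115831195, p(178)=571701605655, p(179)=625846753120, p(180)=684957390936, p(181)=749474411781, p(182)=819876908323, p(183)=896684817527, p(184)=980462880430, p(185)=1071823774337, p(186)=1171432692373, p(187)=1280011042268, p(188)=1398341745571, p(189)=1527273599625, p(190)=1667727404093, p(191)=1820701100652, p(192)=1987276856363.
Final step: p(193) = p(192) + p(191) - p(188) - p(186) + p(181) + p(178) - p(171) - p(167) + p(158) + p(153) - p(142) - p(136) + p(123) + p(116) - p(101) - p(93) + p(76) + p(67) - p(48) - p(38) + p(17) + p(6)
= 1987276856363 + 1820701100652 - 1398341745571 - 1171432692373 + 749474411781 + 571701605655 - 301384802048 - 207890420102 + 88751778802 + 54770336324 - 18440293320 - 10015581680 + 2552338241 + 1188908248 - 214481126 - 82010177 + 9289091 + 2679689 - 147273 - 26015 + 297 + 11
= 2168627105469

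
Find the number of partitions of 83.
23338469

p(n) counts ways to write n as a sum of positive integers (order ignored).
Euler's pentagonal recurrence: p(k) = p(k-1) + p(k-2) - p(k-5) - p(k-7) + p(k-12) + p(k-15) - ... (offsets j(3j∓1)/2, signs ++--, p(0)=1, p(<0)=0).
DP table for k = 0..82: p(0)=1, p(1)=1, p(2)=2, p(3)=3, p(4)=5, p(5)=7, p(6)=11, p(7)=15, p(8)=22, p(9)=30, p(10)=42, p(11)=56, p(12)=77, p(13)=101, p(14)=135, p(15)=176, p(16)=231, p(17)=297, p(18)=385, p(19)=490, p(20)=627, p(21)=792, p(22)=1002, p(23)=1255, p(24)=1575, p(25)=1958, p(26)=2436, p(27)=3010, p(28)=3718, p(29)=4565, p(30)=5604, p(31)=6842, p(32)=8349, p(33)=10143, p(34)=12310, p(35)=14883, p(36)=17977, p(37)=21637, p(38)=26015, p(39)=31185, p(40)=37338, p(41)=44583, p(42)=53174, p(43)=63261, p(44)=75175, p(45)=89134, p(46)=105558, p(47)=124754, p(48)=147273, p(49)=173525, p(50)=204226, p(51)=239943, p(52)=281589, p(53)=329931, p(54)=386155, p(55)=451276, p(56)=526823, p(57)=614154, p(58)=715220, p(59)=831820, p(60)=966467, p(61)=1121505, p(62)=1300156, p(63)=1505499, p(64)=1741630, p(65)=2012558, p(66)=2323520, p(67)=2679689, p(68)=3087735, p(69)=3554345, p(70)=4087968, p(71)=4697205, p(72)=5392783, p(73)=6185689, p(74)=7089500, p(75)=8118264, p(76)=9289091, p(77)=10619863, p(78)=12132164, p(79)=13848650, p(80)=15796476, p(81)=18004327, p(82)=20506255.
Final step: p(83) = p(82) + p(81) - p(78) - p(76) + p(71) + p(68) - p(61) - p(57) + p(48) + p(43) - p(32) - p(26) + p(13) + p(6)
= 20506255 + 18004327 - 12132164 - 9289091 + 4697205 + 3087735 - 1121505 - 614154 + 147273 + 63261 - 8349 - 2436 + 101 + 11
= 23338469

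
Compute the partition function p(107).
431149389

p(n) counts ways to write n as a sum of positive integers (order ignored).
Euler's pentagonal recurrence: p(k) = p(k-1) + p(k-2) - p(k-5) - p(k-7) + p(k-12) + p(k-15) - ... (offsets j(3j∓1)/2, signs ++--, p(0)=1, p(<0)=0).
DP table for k = 0..106: p(0)=1, p(1)=1, p(2)=2, p(3)=3, p(4)=5, p(5)=7, p(6)=11, p(7)=15, p(8)=22, p(9)=30, p(10)=42, p(11)=56, p(12)=77, p(13)=101, p(14)=135, p(15)=176, p(16)=231, p(17)=297, p(18)=385, p(19)=490, p(20)=627, p(21)=792, p(22)=1002, p(23)=1255, p(24)=1575, p(25)=1958, p(26)=2436, p(27)=3010, p(28)=3718, p(29)=4565, p(30)=5604, p(31)=6842, p(32)=8349, p(33)=10143, p(34)=12310, p(35)=14883, p(36)=17977, p(37)=21637, p(38)=26015, p(39)=31185, p(40)=37338, p(41)=44583, p(42)=53174, p(43)=63261, p(44)=75175, p(45)=89134, p(46)=105558, p(47)=124754, p(48)=147273, p(49)=173525, p(50)=204226, p(51)=239943, p(52)=281589, p(53)=329931, p(54)=386155, p(55)=451276, p(56)=526823, p(57)=614154, p(58)=715220, p(59)=831820, p(60)=966467, p(61)=1121505, p(62)=1300156, p(63)=1505499, p(64)=1741630, p(65)=2012558, p(66)=2323520, p(67)=2679689, p(68)=3087735, p(69)=3554345, p(70)=4087968, p(71)=4697205, p(72)=5392783, p(73)=6185689, p(74)=7089500, p(75)=8118264, p(76)=9289091, p(77)=10619863, p(78)=12132164, p(79)=13848650, p(80)=15796476, p(81)=18004327, p(82)=20506255, p(83)=23338469, p(84)=26543660, p(85)=30167357, p(86)=34262962, p(87)=38887673, p(88)=44108109, p(89)=49995925, p(90)=56634173, p(91)=64112359, p(92)=72533807, p(93)=82010177, p(94)=92669720, p(95)=104651419, p(96)=118114304, p(97)=133230930, p(98)=150198136, p(99)=169229875, p(100)=190569292, p(101)=214481126, p(102)=241265379, p(103)=271248950, p(104)=304801365, p(105)=342325709, p(106)=384276336.
Final step: p(107) = p(106) + p(105) - p(102) - p(100) + p(95) + p(92) - p(85) - p(81) + p(72) + p(67) - p(56) - p(50) + p(37) + p(30) - p(15) - p(7)
= 384276336 + 342325709 - 241265379 - 190569292 + 104651419 + 72533807 - 30167357 - 18004327 + 5392783 + 2679689 - 526823 - 204226 + 21637 + 5604 - 176 - 15
= 431149389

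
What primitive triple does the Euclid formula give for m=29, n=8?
(777, 464, 905)

Euclid's formula: a = m² - n², b = 2mn, c = m² + n²
m = 29, n = 8
a = 29² - 8² = 841 - 64 = 777
b = 2 × 29 × 8 = 464
c = 29² + 8² = 841 + 64 = 905
Verification: 777² + 464² = 603729 + 215296 = 819025 = 905² ✓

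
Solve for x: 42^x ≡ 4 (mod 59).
16

Baby-step giant-step with step n = ⌈√59⌉ = 8.
Baby steps 42^j mod 59 (j:value) for j=0..7: 0:1, 1:42, 2:53, 3:43, 4:36, 5:37, 6:20, 7:14.
Giant-step multiplier: 42^(-8) ≡ 42^(58-8) = 42^50 ≡ 29 (mod 59).
Giant steps γ_i = 4·29^i mod 59: γ_0=4, γ_1=57, γ_2=1 (in table at j=0).
x = i·n + j = 2·8 + 0 = 16.
Check: 42^16 ≡ 4 (mod 59).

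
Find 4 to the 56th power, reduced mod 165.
136

Repeated squaring. Binary of 56 = 111000.
4^1 ≡ 4 (mod 165); 4^2 ≡ 16 (mod 165); 4^4 ≡ 91 (mod 165); 4^8 ≡ 31 (mod 165); 4^16 ≡ 136 (mod 165); 4^32 ≡ 16 (mod 165)
4^56 = 4^8 × 4^16 × 4^32 ≡ 136 (mod 165)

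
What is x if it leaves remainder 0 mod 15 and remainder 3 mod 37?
225

Using Chinese Remainder Theorem:
M = 15 × 37 = 555
M1 = 37, M2 = 15
y1 = 37^(-1) mod 15 = 13
y2 = 15^(-1) mod 37 = 5
x = (0×37×13 + 3×15×5) mod 555 = 225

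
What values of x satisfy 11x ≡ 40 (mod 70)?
x ≡ 10 (mod 70)

gcd(11, 70) = 1, which divides 40, so solutions exist.
Find 11^(-1) mod 70 by the extended Euclidean algorithm:
70 = 6 × 11 + 4  ⟹  4 = (1)·70 + (-6)·11
11 = 2 × 4 + 3  ⟹  3 = (-2)·70 + (13)·11
4 = 1 × 3 + 1  ⟹  1 = (3)·70 + (-19)·11
So (-19)·11 ≡ 1 (mod 70), i.e. 11^(-1) ≡ -19 ≡ 51 (mod 70).
x ≡ 51 × 40 = 2040 ≡ 10 (mod 70).
Check: 11 × 10 = 110 ≡ 40 (mod 70).
Unique solution: x ≡ 10 (mod 70)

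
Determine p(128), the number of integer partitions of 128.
4351078600

p(n) counts ways to write n as a sum of positive integers (order ignored).
Euler's pentagonal recurrence: p(k) = p(k-1) + p(k-2) - p(k-5) - p(k-7) + p(k-12) + p(k-15) - ... (offsets j(3j∓1)/2, signs ++--, p(0)=1, p(<0)=0).
DP table for k = 0..127: p(0)=1, p(1)=1, p(2)=2, p(3)=3, p(4)=5, p(5)=7, p(6)=11, p(7)=15, p(8)=22, p(9)=30, p(10)=42, p(11)=56, p(12)=77, p(13)=101, p(14)=135, p(15)=176, p(16)=231, p(17)=297, p(18)=385, p(19)=490, p(20)=627, p(21)=792, p(22)=1002, p(23)=1255, p(24)=1575, p(25)=1958, p(26)=2436, p(27)=3010, p(28)=3718, p(29)=4565, p(30)=5604, p(31)=6842, p(32)=8349, p(33)=10143, p(34)=12310, p(35)=14883, p(36)=17977, p(37)=21637, p(38)=26015, p(39)=31185, p(40)=37338, p(41)=44583, p(42)=53174, p(43)=63261, p(44)=75175, p(45)=89134, p(46)=105558, p(47)=124754, p(48)=147273, p(49)=173525, p(50)=204226, p(51)=239943, p(52)=281589, p(53)=329931, p(54)=386155, p(55)=451276, p(56)=526823, p(57)=614154, p(58)=715220, p(59)=831820, p(60)=966467, p(61)=1121505, p(62)=1300156, p(63)=1505499, p(64)=1741630, p(65)=2012558, p(66)=2323520, p(67)=2679689, p(68)=3087735, p(69)=3554345, p(70)=4087968, p(71)=4697205, p(72)=5392783, p(73)=6185689, p(74)=7089500, p(75)=8118264, p(76)=9289091, p(77)=10619863, p(78)=12132164, p(79)=13848650, p(80)=15796476, p(81)=18004327, p(82)=20506255, p(83)=23338469, p(84)=26543660, p(85)=30167357, p(86)=34262962, p(87)=38887673, p(88)=44108109, p(89)=49995925, p(90)=56634173, p(91)=64112359, p(92)=72533807, p(93)=82010177, p(94)=92669720, p(95)=104651419, p(96)=118114304, p(97)=133230930, p(98)=150198136, p(99)=169229875, p(100)=190569292, p(101)=214481126, p(102)=241265379, p(103)=271248950, p(104)=304801365, p(105)=342325709, p(106)=384276336, p(107)=431149389, p(108)=483502844, p(109)=541946240, p(110)=607163746, p(111)=679903203, p(112)=761002156, p(113)=851376628, p(114)=952050665, p(115)=1064144451, p(116)=1188908248, p(117)=1327710076, p(118)=1482074143, p(119)=1653668665, p(120)=1844349560, p(121)=2056148051, p(122)=2291320912, p(123)=2552338241, p(124)=2841940500, p(125)=3163127352, p(126)=3519222692, p(127)=3913864295.
Final step: p(128) = p(127) + p(126) - p(123) - p(121) + p(116) + p(113) - p(106) - p(102) + p(93) + p(88) - p(77) - p(71) + p(58) + p(51) - p(36) - p(28) + p(11) + p(2)
= 3913864295 + 3519222692 - 2552338241 - 2056148051 + 1188908248 + 851376628 - 384276336 - 241265379 + 82010177 + 44108109 - 10619863 - 4697205 + 715220 + 239943 - 17977 - 3718 + 56 + 2
= 4351078600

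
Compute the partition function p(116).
1188908248

p(n) counts ways to write n as a sum of positive integers (order ignored).
Euler's pentagonal recurrence: p(k) = p(k-1) + p(k-2) - p(k-5) - p(k-7) + p(k-12) + p(k-15) - ... (offsets j(3j∓1)/2, signs ++--, p(0)=1, p(<0)=0).
DP table for k = 0..115: p(0)=1, p(1)=1, p(2)=2, p(3)=3, p(4)=5, p(5)=7, p(6)=11, p(7)=15, p(8)=22, p(9)=30, p(10)=42, p(11)=56, p(12)=77, p(13)=101, p(14)=135, p(15)=176, p(16)=231, p(17)=297, p(18)=385, p(19)=490, p(20)=627, p(21)=792, p(22)=1002, p(23)=1255, p(24)=1575, p(25)=1958, p(26)=2436, p(27)=3010, p(28)=3718, p(29)=4565, p(30)=5604, p(31)=6842, p(32)=8349, p(33)=10143, p(34)=12310, p(35)=14883, p(36)=17977, p(37)=21637, p(38)=26015, p(39)=31185, p(40)=37338, p(41)=44583, p(42)=53174, p(43)=63261, p(44)=75175, p(45)=89134, p(46)=105558, p(47)=124754, p(48)=147273, p(49)=173525, p(50)=204226, p(51)=239943, p(52)=281589, p(53)=329931, p(54)=386155, p(55)=451276, p(56)=526823, p(57)=614154, p(58)=715220, p(59)=831820, p(60)=966467, p(61)=1121505, p(62)=1300156, p(63)=1505499, p(64)=1741630, p(65)=2012558, p(66)=2323520, p(67)=2679689, p(68)=3087735, p(69)=3554345, p(70)=4087968, p(71)=4697205, p(72)=5392783, p(73)=6185689, p(74)=7089500, p(75)=8118264, p(76)=9289091, p(77)=10619863, p(78)=12132164, p(79)=13848650, p(80)=15796476, p(81)=18004327, p(82)=20506255, p(83)=23338469, p(84)=26543660, p(85)=30167357, p(86)=34262962, p(87)=38887673, p(88)=44108109, p(89)=49995925, p(90)=56634173, p(91)=64112359, p(92)=72533807, p(93)=82010177, p(94)=92669720, p(95)=104651419, p(96)=118114304, p(97)=133230930, p(98)=150198136, p(99)=169229875, p(100)=190569292, p(101)=214481126, p(102)=241265379, p(103)=271248950, p(104)=304801365, p(105)=342325709, p(106)=384276336, p(107)=431149389, p(108)=483502844, p(109)=541946240, p(110)=607163746, p(111)=679903203, p(112)=761002156, p(113)=851376628, p(114)=952050665, p(115)=1064144451.
Final step: p(116) = p(115) + p(114) - p(111) - p(109) + p(104) + p(101) - p(94) - p(90) + p(81) + p(76) - p(65) - p(59) + p(46) + p(39) - p(24) - p(16)
= 1064144451 + 952050665 - 679903203 - 541946240 + 304801365 + 214481126 - 92669720 - 56634173 + 18004327 + 9289091 - 2012558 - 831820 + 105558 + 31185 - 1575 - 231
= 1188908248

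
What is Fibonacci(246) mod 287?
8

Matrix identity: Q^n = [[F_(n+1), F_n], [F_n, F_(n-1)]] with Q = [[1,1],[1,0]].
n = 246 = 11110110₂. Square-and-multiply, entries mod 287:
Q^1 = [[1,1],[1,0]]
Q^3 = (Q^1)²·Q = [[3,2],[2,1]]
Q^7 = (Q^3)²·Q = [[21,13],[13,8]]
Q^15 = (Q^7)²·Q = [[126,36],[36,90]]
Q^30 = (Q^15)² = [[239,27],[27,212]]
Q^61 = (Q^30)²·Q = [[286,163],[163,123]]
Q^123 = (Q^61)²·Q = [[249,166],[166,83]]
Q^246 = (Q^123)² = [[13,8],[8,5]]
F_246 mod 287 = Q^246[0][1] = 8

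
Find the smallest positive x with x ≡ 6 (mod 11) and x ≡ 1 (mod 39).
391

Using Chinese Remainder Theorem:
M = 11 × 39 = 429
M1 = 39, M2 = 11
y1 = 39^(-1) mod 11 = 2
y2 = 11^(-1) mod 39 = 32
x = (6×39×2 + 1×11×32) mod 429 = 391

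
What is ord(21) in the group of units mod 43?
7

43 is prime, so ord(21) divides φ(43) = 42.
Divisors of 42: 1, 2, 3, 6, 7, 14, 21, 42.
Repeated squaring: 21^1 ≡ 21, 21^2 ≡ 11, 21^4 ≡ 35, 21^8 ≡ 21, 21^16 ≡ 11, 21^32 ≡ 35 (mod 43).
Test 21^d mod 43 for each divisor d in increasing order:
21^1 ≡ 21
21^2 ≡ 11
21^3 = 21^2·21^1 ≡ 16
21^6 = 21^4·21^2 ≡ 41
21^7 = 21^4·21^2·21^1 ≡ 1  ← first divisor giving 1
The order is 7.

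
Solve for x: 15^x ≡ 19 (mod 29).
19

Baby-step giant-step with step n = ⌈√29⌉ = 6.
Baby steps 15^j mod 29 (j:value) for j=0..5: 0:1, 1:15, 2:22, 3:11, 4:20, 5:10.
Giant-step multiplier: 15^(-6) ≡ 15^(28-6) = 15^22 ≡ 6 (mod 29).
Giant steps γ_i = 19·6^i mod 29: γ_0=19, γ_1=27, γ_2=17, γ_3=15 (in table at j=1).
x = i·n + j = 3·6 + 1 = 19.
Check: 15^19 ≡ 19 (mod 29).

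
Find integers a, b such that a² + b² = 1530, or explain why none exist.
3² + 39² (a=3, b=39)

Factorization: 1530 = 2 × 3^2 × 5 × 17
By Fermat: n is sum of two squares iff every prime p ≡ 3 (mod 4) appears to even power.
All primes ≡ 3 (mod 4) appear to even power.
Search a = 0, 1, 2, … for 1530 - a² a perfect square: first hit at a = 3: 1530 - 9 = 1521 = 39².
1530 = 3² + 39² = 9 + 1521 ✓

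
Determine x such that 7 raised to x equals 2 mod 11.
3

Baby-step giant-step with step n = ⌈√11⌉ = 4.
Baby steps 7^j mod 11 (j:value) for j=0..3: 0:1, 1:7, 2:5, 3:2.
h = 2 is already in the table at j=3, so x = 3.
Check: 7^3 ≡ 2 (mod 11).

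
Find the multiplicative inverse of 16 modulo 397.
273

gcd(16, 397) = 1, so the inverse exists.
Extended Euclidean algorithm on (397, 16):
397 = 24 × 16 + 13  ⟹  13 = (1)·397 + (-24)·16
16 = 1 × 13 + 3  ⟹  3 = (-1)·397 + (25)·16
13 = 4 × 3 + 1  ⟹  1 = (5)·397 + (-124)·16
So (-124)·16 ≡ 1 (mod 397), i.e. 16^(-1) ≡ -124 ≡ 273 (mod 397).
Check: 16 × 273 = 4368 ≡ 1 (mod 397)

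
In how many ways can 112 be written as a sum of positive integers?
761002156

p(n) counts ways to write n as a sum of positive integers (order ignored).
Euler's pentagonal recurrence: p(k) = p(k-1) + p(k-2) - p(k-5) - p(k-7) + p(k-12) + p(k-15) - ... (offsets j(3j∓1)/2, signs ++--, p(0)=1, p(<0)=0).
DP table for k = 0..111: p(0)=1, p(1)=1, p(2)=2, p(3)=3, p(4)=5, p(5)=7, p(6)=11, p(7)=15, p(8)=22, p(9)=30, p(10)=42, p(11)=56, p(12)=77, p(13)=101, p(14)=135, p(15)=176, p(16)=231, p(17)=297, p(18)=385, p(19)=490, p(20)=627, p(21)=792, p(22)=1002, p(23)=1255, p(24)=1575, p(25)=1958, p(26)=2436, p(27)=3010, p(28)=3718, p(29)=4565, p(30)=5604, p(31)=6842, p(32)=8349, p(33)=10143, p(34)=12310, p(35)=14883, p(36)=17977, p(37)=21637, p(38)=26015, p(39)=31185, p(40)=37338, p(41)=44583, p(42)=53174, p(43)=63261, p(44)=75175, p(45)=89134, p(46)=105558, p(47)=124754, p(48)=147273, p(49)=173525, p(50)=204226, p(51)=239943, p(52)=281589, p(53)=329931, p(54)=386155, p(55)=451276, p(56)=526823, p(57)=614154, p(58)=715220, p(59)=831820, p(60)=966467, p(61)=1121505, p(62)=1300156, p(63)=1505499, p(64)=1741630, p(65)=2012558, p(66)=2323520, p(67)=2679689, p(68)=3087735, p(69)=3554345, p(70)=4087968, p(71)=4697205, p(72)=5392783, p(73)=6185689, p(74)=7089500, p(75)=8118264, p(76)=9289091, p(77)=10619863, p(78)=12132164, p(79)=13848650, p(80)=15796476, p(81)=18004327, p(82)=20506255, p(83)=23338469, p(84)=26543660, p(85)=30167357, p(86)=34262962, p(87)=38887673, p(88)=44108109, p(89)=49995925, p(90)=56634173, p(91)=64112359, p(92)=72533807, p(93)=82010177, p(94)=92669720, p(95)=104651419, p(96)=118114304, p(97)=133230930, p(98)=150198136, p(99)=169229875, p(100)=190569292, p(101)=214481126, p(102)=241265379, p(103)=271248950, p(104)=304801365, p(105)=342325709, p(106)=384276336, p(107)=431149389, p(108)=483502844, p(109)=541946240, p(110)=607163746, p(111)=679903203.
Final step: p(112) = p(111) + p(110) - p(107) - p(105) + p(100) + p(97) - p(90) - p(86) + p(77) + p(72) - p(61) - p(55) + p(42) + p(35) - p(20) - p(12)
= 679903203 + 607163746 - 431149389 - 342325709 + 190569292 + 133230930 - 56634173 - 34262962 + 10619863 + 5392783 - 1121505 - 451276 + 53174 + 14883 - 627 - 77
= 761002156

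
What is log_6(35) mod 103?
91

Baby-step giant-step with step n = ⌈√103⌉ = 11.
Baby steps 6^j mod 103 (j:value) for j=0..10: 0:1, 1:6, 2:36, 3:10, 4:60, 5:51, 6:100, 7:85, 8:98, 9:73, 10:26.
Giant-step multiplier: 6^(-11) ≡ 6^(102-11) = 6^91 ≡ 35 (mod 103).
Giant steps γ_i = 35·35^i mod 103: γ_0=35, γ_1=92, γ_2=27, γ_3=18, γ_4=12, γ_5=8, γ_6=74, γ_7=15, γ_8=10 (in table at j=3).
x = i·n + j = 8·11 + 3 = 91.
Check: 6^91 ≡ 35 (mod 103).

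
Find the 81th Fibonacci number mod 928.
2

Matrix identity: Q^n = [[F_(n+1), F_n], [F_n, F_(n-1)]] with Q = [[1,1],[1,0]].
n = 81 = 1010001₂. Square-and-multiply, entries mod 928:
Q^1 = [[1,1],[1,0]]
Q^2 = (Q^1)² = [[2,1],[1,1]]
Q^5 = (Q^2)²·Q = [[8,5],[5,3]]
Q^10 = (Q^5)² = [[89,55],[55,34]]
Q^20 = (Q^10)² = [[738,269],[269,469]]
Q^40 = (Q^20)² = [[813,811],[811,2]]
Q^81 = (Q^40)²·Q = [[231,2],[2,229]]
F_81 mod 928 = Q^81[0][1] = 2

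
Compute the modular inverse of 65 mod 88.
65

gcd(65, 88) = 1, so the inverse exists.
Extended Euclidean algorithm on (88, 65):
88 = 1 × 65 + 23  ⟹  23 = (1)·88 + (-1)·65
65 = 2 × 23 + 19  ⟹  19 = (-2)·88 + (3)·65
23 = 1 × 19 + 4  ⟹  4 = (3)·88 + (-4)·65
19 = 4 × 4 + 3  ⟹  3 = (-14)·88 + (19)·65
4 = 1 × 3 + 1  ⟹  1 = (17)·88 + (-23)·65
So (-23)·65 ≡ 1 (mod 88), i.e. 65^(-1) ≡ -23 ≡ 65 (mod 88).
Check: 65 × 65 = 4225 ≡ 1 (mod 88)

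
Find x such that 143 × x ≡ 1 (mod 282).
71

gcd(143, 282) = 1, so the inverse exists.
Extended Euclidean algorithm on (282, 143):
282 = 1 × 143 + 139  ⟹  139 = (1)·282 + (-1)·143
143 = 1 × 139 + 4  ⟹  4 = (-1)·282 + (2)·143
139 = 34 × 4 + 3  ⟹  3 = (35)·282 + (-69)·143
4 = 1 × 3 + 1  ⟹  1 = (-36)·282 + (71)·143
So (71)·143 ≡ 1 (mod 282), i.e. 143^(-1) ≡ 71 (mod 282).
Check: 143 × 71 = 10153 ≡ 1 (mod 282)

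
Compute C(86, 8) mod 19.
7

Using Lucas' theorem:
Write n=86 and k=8 in base 19:
n in base 19: [4, 10]
k in base 19: [0, 8]
C(86,8) mod 19 = ∏ C(n_i, k_i) mod 19
Digit binomials (mod 19): C(4,0) = 1; C(10,8) = 45 ≡ 7
Product: 1 × 7 = 7 ≡ 7 (mod 19)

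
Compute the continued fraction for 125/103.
[1; 4, 1, 2, 7]

Euclidean algorithm steps:
125 = 1 × 103 + 22
103 = 4 × 22 + 15
22 = 1 × 15 + 7
15 = 2 × 7 + 1
7 = 7 × 1 + 0
Continued fraction: [1; 4, 1, 2, 7]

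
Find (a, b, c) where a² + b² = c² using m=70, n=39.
(3379, 5460, 6421)

Euclid's formula: a = m² - n², b = 2mn, c = m² + n²
m = 70, n = 39
a = 70² - 39² = 4900 - 1521 = 3379
b = 2 × 70 × 39 = 5460
c = 70² + 39² = 4900 + 1521 = 6421
Verification: 3379² + 5460² = 11417641 + 29811600 = 41229241 = 6421² ✓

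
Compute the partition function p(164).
156919475295

p(n) counts ways to write n as a sum of positive integers (order ignored).
Euler's pentagonal recurrence: p(k) = p(k-1) + p(k-2) - p(k-5) - p(k-7) + p(k-12) + p(k-15) - ... (offsets j(3j∓1)/2, signs ++--, p(0)=1, p(<0)=0).
DP table for k = 0..163: p(0)=1, p(1)=1, p(2)=2, p(3)=3, p(4)=5, p(5)=7, p(6)=11, p(7)=15, p(8)=22, p(9)=30, p(10)=42, p(11)=56, p(12)=77, p(13)=101, p(14)=135, p(15)=176, p(16)=231, p(17)=297, p(18)=385, p(19)=490, p(20)=627, p(21)=792, p(22)=1002, p(23)=1255, p(24)=1575, p(25)=1958, p(26)=2436, p(27)=3010, p(28)=3718, p(29)=4565, p(30)=5604, p(31)=6842, p(32)=8349, p(33)=10143, p(34)=12310, p(35)=14883, p(36)=17977, p(37)=21637, p(38)=26015, p(39)=31185, p(40)=37338, p(41)=44583, p(42)=53174, p(43)=63261, p(44)=75175, p(45)=89134, p(46)=105558, p(47)=124754, p(48)=147273, p(49)=173525, p(50)=204226, p(51)=239943, p(52)=281589, p(53)=329931, p(54)=386155, p(55)=451276, p(56)=526823, p(57)=614154, p(58)=715220, p(59)=831820, p(60)=966467, p(61)=1121505, p(62)=1300156, p(63)=1505499, p(64)=1741630, p(65)=2012558, p(66)=2323520, p(67)=2679689, p(68)=3087735, p(69)=3554345, p(70)=4087968, p(71)=4697205, p(72)=5392783, p(73)=6185689, p(74)=7089500, p(75)=8118264, p(76)=9289091, p(77)=10619863, p(78)=12132164, p(79)=13848650, p(80)=15796476, p(81)=18004327, p(82)=20506255, p(83)=23338469, p(84)=26543660, p(85)=30167357, p(86)=34262962, p(87)=38887673, p(88)=44108109, p(89)=49995925, p(90)=56634173, p(91)=64112359, p(92)=72533807, p(93)=82010177, p(94)=92669720, p(95)=104651419, p(96)=118114304, p(97)=133230930, p(98)=150198136, p(99)=169229875, p(100)=190569292, p(101)=214481126, p(102)=241265379, p(103)=271248950, p(104)=304801365, p(105)=342325709, p(106)=384276336, p(107)=431149389, p(108)=483502844, p(109)=541946240, p(110)=607163746, p(111)=679903203, p(112)=761002156, p(113)=851376628, p(114)=952050665, p(115)=1064144451, p(116)=1188908248, p(117)=1327710076, p(118)=1482074143, p(119)=1653668665, p(120)=1844349560, p(121)=2056148051, p(122)=2291320912, p(123)=2552338241, p(124)=2841940500, p(125)=3163127352, p(126)=3519222692, p(127)=3913864295, p(128)=4351078600, p(129)=4835271870, p(130)=5371315400, p(131)=5964539504, p(132)=6620830889, p(133)=7346629512, p(134)=8149040695, p(135)=9035836076, p(136)=10015581680, p(137)=11097645016, p(138)=12292341831, p(139)=13610949895, p(140)=15065878135, p(141)=16670689208, p(142)=18440293320, p(143)=20390982757, p(144)=22540654445, p(145)=24908858009, p(146)=27517052599, p(147)=30388671978, p(148)=33549419497, p(149)=37027355200, p(150)=40853235313, p(151)=45060624582, p(152)=49686288421, p(153)=54770336324, p(154)=60356673280, p(155)=66493182097, p(156)=73232243759, p(157)=80630964769, p(158)=88751778802, p(159)=97662728555, p(160)=107438159466, p(161)=118159068427, p(162)=129913904637, p(163)=142798995930.
Final step: p(164) = p(163) + p(162) - p(159) - p(157) + p(152) + p(149) - p(142) - p(138) + p(129) + p(124) - p(113) - p(107) + p(94) + p(87) - p(72) - p(64) + p(47) + p(38) - p(19) - p(9)
= 142798995930 + 129913904637 - 97662728555 - 80630964769 + 49686288421 + 37027355200 - 18440293320 - 12292341831 + 4835271870 + 2841940500 - 851376628 - 431149389 + 92669720 + 38887673 - 5392783 - 1741630 + 124754 + 26015 - 490 - 30
= 156919475295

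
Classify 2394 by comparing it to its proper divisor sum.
abundant

Proper divisors of 2394: sum = 1 + 2 + 3 + 6 + 7 + 9 + 14 + 18 + ... + 342 + 399 + 798 + 1197 (23 divisors) = 3846
Since 3846 > 2394, 2394 is abundant.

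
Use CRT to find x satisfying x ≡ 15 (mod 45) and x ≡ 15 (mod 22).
15

Using Chinese Remainder Theorem:
M = 45 × 22 = 990
M1 = 22, M2 = 45
y1 = 22^(-1) mod 45 = 43
y2 = 45^(-1) mod 22 = 1
x = (15×22×43 + 15×45×1) mod 990 = 15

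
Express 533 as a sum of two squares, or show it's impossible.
2² + 23² (a=2, b=23)

Factorization: 533 = 13 × 41
By Fermat: n is sum of two squares iff every prime p ≡ 3 (mod 4) appears to even power.
All primes ≡ 3 (mod 4) appear to even power.
Search a = 0, 1, 2, … for 533 - a² a perfect square: first hit at a = 2: 533 - 4 = 529 = 23².
533 = 2² + 23² = 4 + 529 ✓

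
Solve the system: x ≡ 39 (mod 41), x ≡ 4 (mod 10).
244

Using Chinese Remainder Theorem:
M = 41 × 10 = 410
M1 = 10, M2 = 41
y1 = 10^(-1) mod 41 = 37
y2 = 41^(-1) mod 10 = 1
x = (39×10×37 + 4×41×1) mod 410 = 244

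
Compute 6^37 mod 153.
126

Repeated squaring. Binary of 37 = 100101.
6^1 ≡ 6 (mod 153); 6^2 ≡ 36 (mod 153); 6^4 ≡ 72 (mod 153); 6^8 ≡ 135 (mod 153); 6^16 ≡ 18 (mod 153); 6^32 ≡ 18 (mod 153)
6^37 = 6^1 × 6^4 × 6^32 ≡ 126 (mod 153)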